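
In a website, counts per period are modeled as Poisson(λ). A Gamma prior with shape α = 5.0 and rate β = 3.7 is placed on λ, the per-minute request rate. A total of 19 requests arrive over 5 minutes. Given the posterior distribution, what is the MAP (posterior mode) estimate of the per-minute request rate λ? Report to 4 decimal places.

2.6437

With a Gamma(shape α, rate β) prior, the Poisson likelihood is conjugate: the posterior is Gamma(α + ΣXᵢ, β + n).
Posterior: Gamma(α+S, β+n) = Gamma(5.0+19, 3.7+5) = Gamma(24.0, 8.7).
Mode of Gamma(α,β) for α≥1 is (α−1)/β = 23.0/8.7 = 2.6437.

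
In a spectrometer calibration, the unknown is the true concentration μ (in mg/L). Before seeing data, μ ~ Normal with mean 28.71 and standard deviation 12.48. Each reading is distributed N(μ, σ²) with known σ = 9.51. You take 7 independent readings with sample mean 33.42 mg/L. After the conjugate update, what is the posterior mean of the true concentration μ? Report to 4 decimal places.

33.0592

For Normal data with known variance σ², a Normal(μ₀, σ₀²) prior on μ is conjugate. Posterior precision = 1/σ₀² + n/σ²; posterior mean is the precision-weighted average of μ₀ and x̄.
n·x̄ = 7·33.42 = 233.94.
σ₀² = 12.48² = 155.7504, σ² = 9.51² = 90.4401; σ² + n·σ₀² = 90.4401 + 7·155.7504 = 1180.6929.
Posterior mean = (μ₀/σ₀² + n·x̄/σ²)/(1/σ₀² + n/σ²) = (σ²·μ₀ + σ₀²·n·x̄)/(σ² + n·σ₀²) = (90.4401·28.71 + 155.7504·233.94)/1180.6929 = 39032.783847/1180.6929 = 33.0592.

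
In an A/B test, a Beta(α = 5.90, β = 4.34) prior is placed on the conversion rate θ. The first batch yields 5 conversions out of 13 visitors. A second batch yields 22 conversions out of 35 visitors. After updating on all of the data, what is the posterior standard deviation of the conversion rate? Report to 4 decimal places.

0.0644

The Beta prior is conjugate to a Binomial/Bernoulli likelihood; the update adds successes to α and failures to β.
After batch 1: Beta(5.90+5, 4.34+8) = Beta(10.90, 12.34).
After batch 2: Beta(10.90+22, 12.34+13) = Beta(32.90, 25.34).
Var = αβ/((α+β)²(α+β+1)) = 32.90·25.34/(58.24²·59.24) = 0.00414901; SD = √0.00414901 = 0.0644.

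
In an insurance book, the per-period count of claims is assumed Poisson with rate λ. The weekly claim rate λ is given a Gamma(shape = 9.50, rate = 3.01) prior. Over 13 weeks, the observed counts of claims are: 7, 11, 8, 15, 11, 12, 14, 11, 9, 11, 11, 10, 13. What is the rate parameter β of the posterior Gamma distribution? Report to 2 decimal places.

16.01

With a Gamma(shape α, rate β) prior, the Poisson likelihood is conjugate: the posterior is Gamma(α + ΣXᵢ, β + n).
Sum of counts S = 143 over n = 13 weeks.
Posterior: Gamma(α+S, β+n) = Gamma(9.50+143, 3.01+13) = Gamma(152.50, 16.01).
Posterior β = 16.01.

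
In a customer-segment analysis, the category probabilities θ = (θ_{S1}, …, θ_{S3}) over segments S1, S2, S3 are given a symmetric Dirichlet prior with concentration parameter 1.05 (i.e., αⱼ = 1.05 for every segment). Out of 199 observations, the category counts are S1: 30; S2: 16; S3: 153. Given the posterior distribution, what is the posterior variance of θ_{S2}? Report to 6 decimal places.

The Dirichlet prior is conjugate to the Multinomial likelihood: each posterior αⱼ = prior αⱼ + observed count nⱼ.
Posterior concentration: (31.05, 17.05, 154.05), total = 202.15.
Var[θ_j] = α_j(Σα−α_j)/((Σα)²(Σα+1)) = 17.05·185.10/(202.15²·203.15) = 0.000380.

0.000380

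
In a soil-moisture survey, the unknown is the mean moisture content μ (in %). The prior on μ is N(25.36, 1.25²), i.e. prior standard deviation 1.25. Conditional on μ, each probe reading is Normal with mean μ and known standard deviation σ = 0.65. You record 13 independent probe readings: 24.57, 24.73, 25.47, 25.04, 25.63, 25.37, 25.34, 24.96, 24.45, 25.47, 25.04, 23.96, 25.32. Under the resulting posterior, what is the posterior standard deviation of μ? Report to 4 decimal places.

0.1784

For Normal data with known variance σ², a Normal(μ₀, σ₀²) prior on μ is conjugate. Posterior precision = 1/σ₀² + n/σ²; posterior mean is the precision-weighted average of μ₀ and x̄.
σ₀² = 1.25² = 1.5625, σ² = 0.65² = 0.4225; σ² + n·σ₀² = 0.4225 + 13·1.5625 = 20.735.
Posterior precision = 1/σ₀² + n/σ² = 1/1.5625 + 13/0.4225 = (σ² + n·σ₀²)/(σ₀²σ²) = 20.735/(1.5625·0.4225); posterior variance σₙ² = σ₀²σ²/(σ² + n·σ₀²) = 1.5625·0.4225/20.735 = 0.031838.
Posterior SD = √σₙ² = √(1.5625·0.4225/20.735) = 0.1784.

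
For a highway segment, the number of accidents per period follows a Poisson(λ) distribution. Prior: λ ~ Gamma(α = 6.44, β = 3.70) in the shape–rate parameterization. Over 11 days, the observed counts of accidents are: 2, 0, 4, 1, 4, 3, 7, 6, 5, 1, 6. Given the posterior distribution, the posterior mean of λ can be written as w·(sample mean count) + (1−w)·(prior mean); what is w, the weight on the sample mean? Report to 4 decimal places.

With a Gamma(shape α, rate β) prior, the Poisson likelihood is conjugate: the posterior is Gamma(α + ΣXᵢ, β + n).
Posterior mean = (α₀+S)/(β₀+n) = [n/(β₀+n)]·(S/n) + [β₀/(β₀+n)]·(α₀/β₀), so only n and β₀ enter the weight.
Weight on data w = n/(β₀+n) = 11/(3.70+11) = 11/14.70 = 0.7483.

0.7483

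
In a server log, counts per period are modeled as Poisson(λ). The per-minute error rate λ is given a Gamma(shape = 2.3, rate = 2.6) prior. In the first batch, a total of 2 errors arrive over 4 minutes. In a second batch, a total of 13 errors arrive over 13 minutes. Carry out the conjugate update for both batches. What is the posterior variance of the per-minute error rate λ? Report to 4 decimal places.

With a Gamma(shape α, rate β) prior, the Poisson likelihood is conjugate: the posterior is Gamma(α + ΣXᵢ, β + n).
After batch 1: Gamma(α+S, β+n) = Gamma(2.3+2, 2.6+4) = Gamma(4.3, 6.6).
After batch 2: Gamma(α+S, β+n) = Gamma(4.3+13, 6.6+13) = Gamma(17.3, 19.6).
Var = α/β² = 17.3/19.6² = 0.0450.

0.0450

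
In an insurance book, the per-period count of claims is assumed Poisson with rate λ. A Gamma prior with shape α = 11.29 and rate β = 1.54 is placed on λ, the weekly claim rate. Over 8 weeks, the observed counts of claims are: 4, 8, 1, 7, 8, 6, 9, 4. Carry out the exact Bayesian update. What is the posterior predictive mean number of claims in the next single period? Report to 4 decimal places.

6.1101

With a Gamma(shape α, rate β) prior, the Poisson likelihood is conjugate: the posterior is Gamma(α + ΣXᵢ, β + n).
Sum of counts S = 47 over n = 8 weeks.
Posterior: Gamma(α+S, β+n) = Gamma(11.29+47, 1.54+8) = Gamma(58.29, 9.54).
The predictive distribution for one future period is NegBinom with mean α/β = 6.1101.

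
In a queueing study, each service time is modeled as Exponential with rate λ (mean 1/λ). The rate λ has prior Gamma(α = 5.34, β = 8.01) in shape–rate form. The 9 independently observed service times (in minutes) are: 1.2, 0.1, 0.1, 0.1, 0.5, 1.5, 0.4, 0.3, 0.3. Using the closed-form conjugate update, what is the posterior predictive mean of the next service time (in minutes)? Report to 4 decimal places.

0.9378

With a Gamma(shape α, rate β) prior on the exponential rate λ, the posterior after n observations with total T = Σxᵢ is Gamma(α+n, β+T).
Sum of observations T = 4.5 minutes; n = 9.
Posterior: Gamma(5.34+9, 8.01+4.5) = Gamma(14.34, 12.51).
The predictive distribution for the next observation is Lomax; its mean is β/(α−1) = 12.51/13.34 = 0.9378.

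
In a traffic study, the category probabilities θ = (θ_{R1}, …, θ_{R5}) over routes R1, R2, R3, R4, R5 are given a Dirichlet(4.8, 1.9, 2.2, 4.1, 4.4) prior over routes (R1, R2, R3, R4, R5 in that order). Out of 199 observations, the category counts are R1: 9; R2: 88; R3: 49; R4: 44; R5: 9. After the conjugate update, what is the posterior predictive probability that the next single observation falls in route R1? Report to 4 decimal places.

0.0638

The Dirichlet prior is conjugate to the Multinomial likelihood: each posterior αⱼ = prior αⱼ + observed count nⱼ.
Posterior concentration: (13.8, 89.9, 51.2, 48.1, 13.4), total = 216.4.
P(next = R1 | data) = α_{R1}/Σα = 0.0638.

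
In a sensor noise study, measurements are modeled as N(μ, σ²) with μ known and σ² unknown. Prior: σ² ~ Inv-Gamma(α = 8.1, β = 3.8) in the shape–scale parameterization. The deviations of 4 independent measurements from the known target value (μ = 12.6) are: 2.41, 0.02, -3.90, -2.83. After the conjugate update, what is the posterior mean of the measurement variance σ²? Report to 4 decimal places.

With known mean μ and an Inverse-Gamma(α, β) prior on σ², the Normal likelihood is conjugate: posterior is Inv-Gamma(α + n/2, β + Σ(xᵢ−μ)²/2).
Σ(xᵢ−μ)² = (2.41)² + (0.02)² + (-3.90)² + (-2.83)² = 29.0274.
Posterior: Inv-Gamma(8.1 + 4/2, 3.8 + 29.0274/2) = Inv-Gamma(10.10, 18.31370).
E[σ²|data] = β/(α−1) = 18.31370/9.10 = 2.0125.

2.0125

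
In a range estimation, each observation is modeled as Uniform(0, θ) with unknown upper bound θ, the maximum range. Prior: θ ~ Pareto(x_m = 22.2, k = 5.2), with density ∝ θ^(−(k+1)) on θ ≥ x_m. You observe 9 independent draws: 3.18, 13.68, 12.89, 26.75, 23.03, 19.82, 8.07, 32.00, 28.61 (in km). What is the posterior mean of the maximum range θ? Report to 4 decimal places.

34.4242

A Pareto(scale x_m, shape k) prior on the upper bound θ of Uniform(0, θ) is conjugate: posterior is Pareto(max(x_m, max xᵢ), k + n).
Sample maximum = 32.00; prior scale x_m = 22.2 → posterior scale = max = 32.00.
Posterior shape = 5.2 + 9 = 14.2.
E[θ|data] = k·x_m/(k−1) = 14.2·32.00/13.2 = 34.4242.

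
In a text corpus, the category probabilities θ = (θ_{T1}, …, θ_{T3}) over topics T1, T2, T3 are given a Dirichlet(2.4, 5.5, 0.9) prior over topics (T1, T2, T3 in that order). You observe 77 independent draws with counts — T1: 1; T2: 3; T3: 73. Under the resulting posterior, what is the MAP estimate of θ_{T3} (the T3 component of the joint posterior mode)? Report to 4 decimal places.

0.8804

The Dirichlet prior is conjugate to the Multinomial likelihood: each posterior αⱼ = prior αⱼ + observed count nⱼ.
Posterior concentration: (3.4, 8.5, 73.9), total = 85.8.
Joint mode component: (α_{T3}−1)/(Σα−K) = 72.9/82.8 = 0.8804.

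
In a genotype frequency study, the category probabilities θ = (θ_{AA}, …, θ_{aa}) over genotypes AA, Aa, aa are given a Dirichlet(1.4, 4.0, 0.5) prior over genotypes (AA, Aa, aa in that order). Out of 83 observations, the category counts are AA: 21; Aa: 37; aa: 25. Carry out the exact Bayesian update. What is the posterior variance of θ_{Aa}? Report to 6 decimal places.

0.002764

The Dirichlet prior is conjugate to the Multinomial likelihood: each posterior αⱼ = prior αⱼ + observed count nⱼ.
Posterior concentration: (22.4, 41.0, 25.5), total = 88.9.
Var[θ_j] = α_j(Σα−α_j)/((Σα)²(Σα+1)) = 41.0·47.9/(88.9²·89.9) = 0.002764.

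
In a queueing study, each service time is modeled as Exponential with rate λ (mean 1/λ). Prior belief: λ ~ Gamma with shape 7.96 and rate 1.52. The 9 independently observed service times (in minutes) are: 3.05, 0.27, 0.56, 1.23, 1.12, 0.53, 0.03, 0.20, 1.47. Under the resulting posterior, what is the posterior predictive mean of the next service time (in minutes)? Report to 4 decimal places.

0.6253

With a Gamma(shape α, rate β) prior on the exponential rate λ, the posterior after n observations with total T = Σxᵢ is Gamma(α+n, β+T).
Sum of observations T = 8.46 minutes; n = 9.
Posterior: Gamma(7.96+9, 1.52+8.46) = Gamma(16.96, 9.98).
The predictive distribution for the next observation is Lomax; its mean is β/(α−1) = 9.98/15.96 = 0.6253.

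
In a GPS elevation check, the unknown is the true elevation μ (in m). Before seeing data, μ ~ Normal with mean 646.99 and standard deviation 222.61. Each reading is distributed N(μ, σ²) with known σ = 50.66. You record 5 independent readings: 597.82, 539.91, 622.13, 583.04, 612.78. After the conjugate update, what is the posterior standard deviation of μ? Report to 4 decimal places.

For Normal data with known variance σ², a Normal(μ₀, σ₀²) prior on μ is conjugate. Posterior precision = 1/σ₀² + n/σ²; posterior mean is the precision-weighted average of μ₀ and x̄.
σ₀² = 222.61² = 49555.2121, σ² = 50.66² = 2566.4356; σ² + n·σ₀² = 2566.4356 + 5·49555.2121 = 250342.4961.
Posterior precision = 1/σ₀² + n/σ² = 1/49555.2121 + 5/2566.4356 = (σ² + n·σ₀²)/(σ₀²σ²) = 250342.4961/(49555.2121·2566.4356); posterior variance σₙ² = σ₀²σ²/(σ² + n·σ₀²) = 49555.2121·2566.4356/250342.4961 = 508.025056.
Posterior SD = √σₙ² = √(49555.2121·2566.4356/250342.4961) = 22.5394.

22.5394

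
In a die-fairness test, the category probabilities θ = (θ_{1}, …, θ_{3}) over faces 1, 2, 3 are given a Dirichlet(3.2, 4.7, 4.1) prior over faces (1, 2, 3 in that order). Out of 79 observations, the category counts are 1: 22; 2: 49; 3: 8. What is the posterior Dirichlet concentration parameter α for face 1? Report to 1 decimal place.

25.2

The Dirichlet prior is conjugate to the Multinomial likelihood: each posterior αⱼ = prior αⱼ + observed count nⱼ.
Posterior concentration: (25.2, 53.7, 12.1), total = 91.0.
α_{1} = 3.2 + 22 = 25.2.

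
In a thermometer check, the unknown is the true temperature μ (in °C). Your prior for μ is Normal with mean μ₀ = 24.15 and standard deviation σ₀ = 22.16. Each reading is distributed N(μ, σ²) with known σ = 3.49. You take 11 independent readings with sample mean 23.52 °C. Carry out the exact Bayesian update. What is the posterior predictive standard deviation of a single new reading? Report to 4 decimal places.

3.6448

For Normal data with known variance σ², a Normal(μ₀, σ₀²) prior on μ is conjugate. Posterior precision = 1/σ₀² + n/σ²; posterior mean is the precision-weighted average of μ₀ and x̄.
σ₀² = 22.16² = 491.0656, σ² = 3.49² = 12.1801; σ² + n·σ₀² = 12.1801 + 11·491.0656 = 5413.9017.
Posterior precision = 1/σ₀² + n/σ² = 1/491.0656 + 11/12.1801 = (σ² + n·σ₀²)/(σ₀²σ²) = 5413.9017/(491.0656·12.1801); posterior variance σₙ² = σ₀²σ²/(σ² + n·σ₀²) = 491.0656·12.1801/5413.9017 = 1.104791.
Predictive variance for one new observation = σₙ² + σ² = 491.0656·12.1801/5413.9017 + 12.1801 = σ²·(σ₀² + 5413.9017)/5413.9017 = 12.1801·5904.9673/5413.9017 = 13.284891; SD = √(12.1801·5904.9673/5413.9017) = 3.6448.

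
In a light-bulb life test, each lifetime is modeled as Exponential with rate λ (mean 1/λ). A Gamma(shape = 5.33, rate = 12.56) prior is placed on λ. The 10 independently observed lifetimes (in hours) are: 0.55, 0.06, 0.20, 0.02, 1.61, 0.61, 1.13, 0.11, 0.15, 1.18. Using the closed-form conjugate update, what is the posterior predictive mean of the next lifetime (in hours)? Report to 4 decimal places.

1.2687

With a Gamma(shape α, rate β) prior on the exponential rate λ, the posterior after n observations with total T = Σxᵢ is Gamma(α+n, β+T).
Sum of observations T = 5.62 hours; n = 10.
Posterior: Gamma(5.33+10, 12.56+5.62) = Gamma(15.33, 18.18).
The predictive distribution for the next observation is Lomax; its mean is β/(α−1) = 18.18/14.33 = 1.2687.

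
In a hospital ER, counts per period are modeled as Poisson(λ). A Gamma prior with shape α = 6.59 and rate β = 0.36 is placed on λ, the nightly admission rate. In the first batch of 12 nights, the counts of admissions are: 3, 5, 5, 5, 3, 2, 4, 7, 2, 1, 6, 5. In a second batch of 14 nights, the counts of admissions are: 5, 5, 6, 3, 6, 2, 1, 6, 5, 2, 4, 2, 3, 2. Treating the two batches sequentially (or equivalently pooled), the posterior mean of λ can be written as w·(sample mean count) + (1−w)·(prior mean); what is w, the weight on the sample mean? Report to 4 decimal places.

0.9863

With a Gamma(shape α, rate β) prior, the Poisson likelihood is conjugate: the posterior is Gamma(α + ΣXᵢ, β + n).
Total number of nights: n = 12 + 14 = 26.
Posterior mean = (α₀+S)/(β₀+n) = [n/(β₀+n)]·(S/n) + [β₀/(β₀+n)]·(α₀/β₀), so only n and β₀ enter the weight.
Weight on data w = n/(β₀+n) = 26/(0.36+26) = 26/26.36 = 0.9863.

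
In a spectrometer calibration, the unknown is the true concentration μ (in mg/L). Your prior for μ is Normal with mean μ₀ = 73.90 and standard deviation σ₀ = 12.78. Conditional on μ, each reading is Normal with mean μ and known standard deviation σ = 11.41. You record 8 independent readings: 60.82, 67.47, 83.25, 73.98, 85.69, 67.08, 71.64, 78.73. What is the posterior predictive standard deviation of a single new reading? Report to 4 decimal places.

For Normal data with known variance σ², a Normal(μ₀, σ₀²) prior on μ is conjugate. Posterior precision = 1/σ₀² + n/σ²; posterior mean is the precision-weighted average of μ₀ and x̄.
σ₀² = 12.78² = 163.3284, σ² = 11.41² = 130.1881; σ² + n·σ₀² = 130.1881 + 8·163.3284 = 1436.8153.
Posterior precision = 1/σ₀² + n/σ² = 1/163.3284 + 8/130.1881 = (σ² + n·σ₀²)/(σ₀²σ²) = 1436.8153/(163.3284·130.1881); posterior variance σₙ² = σ₀²σ²/(σ² + n·σ₀²) = 163.3284·130.1881/1436.8153 = 14.798989.
Predictive variance for one new observation = σₙ² + σ² = 163.3284·130.1881/1436.8153 + 130.1881 = σ²·(σ₀² + 1436.8153)/1436.8153 = 130.1881·1600.1437/1436.8153 = 144.987089; SD = √(130.1881·1600.1437/1436.8153) = 12.0411.

12.0411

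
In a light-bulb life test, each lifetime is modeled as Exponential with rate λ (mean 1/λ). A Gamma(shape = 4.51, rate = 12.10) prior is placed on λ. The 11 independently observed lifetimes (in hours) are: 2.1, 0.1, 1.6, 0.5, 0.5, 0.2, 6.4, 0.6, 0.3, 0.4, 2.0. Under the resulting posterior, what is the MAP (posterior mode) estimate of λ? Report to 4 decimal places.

With a Gamma(shape α, rate β) prior on the exponential rate λ, the posterior after n observations with total T = Σxᵢ is Gamma(α+n, β+T).
Sum of observations T = 14.7 hours; n = 11.
Posterior: Gamma(4.51+11, 12.10+14.7) = Gamma(15.51, 26.80).
Mode = (α−1)/β = 0.5414.

0.5414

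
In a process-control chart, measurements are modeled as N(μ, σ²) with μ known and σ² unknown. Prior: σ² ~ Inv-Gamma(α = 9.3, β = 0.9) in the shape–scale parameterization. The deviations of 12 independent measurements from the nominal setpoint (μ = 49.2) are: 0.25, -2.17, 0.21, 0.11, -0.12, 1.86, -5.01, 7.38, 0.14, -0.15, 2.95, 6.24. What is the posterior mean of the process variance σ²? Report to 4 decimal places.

4.8024

With known mean μ and an Inverse-Gamma(α, β) prior on σ², the Normal likelihood is conjugate: posterior is Inv-Gamma(α + n/2, β + Σ(xᵢ−μ)²/2).
Σ(xᵢ−μ)² = (0.25)² + (-2.17)² + (0.21)² + (0.11)² + (-0.12)² + (1.86)² + (-5.01)² + (7.38)² + (0.14)² + (-0.15)² + (2.95)² + (6.24)² = 135.5483.
Posterior: Inv-Gamma(9.3 + 12/2, 0.9 + 135.5483/2) = Inv-Gamma(15.30, 68.67415).
E[σ²|data] = β/(α−1) = 68.67415/14.30 = 4.8024.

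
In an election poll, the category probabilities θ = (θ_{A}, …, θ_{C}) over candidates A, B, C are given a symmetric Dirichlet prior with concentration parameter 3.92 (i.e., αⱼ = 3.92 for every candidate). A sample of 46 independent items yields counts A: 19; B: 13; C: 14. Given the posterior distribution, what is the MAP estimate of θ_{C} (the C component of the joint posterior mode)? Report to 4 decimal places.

0.3090

The Dirichlet prior is conjugate to the Multinomial likelihood: each posterior αⱼ = prior αⱼ + observed count nⱼ.
Posterior concentration: (22.92, 16.92, 17.92), total = 57.76.
Joint mode component: (α_{C}−1)/(Σα−K) = 16.92/54.76 = 0.3090.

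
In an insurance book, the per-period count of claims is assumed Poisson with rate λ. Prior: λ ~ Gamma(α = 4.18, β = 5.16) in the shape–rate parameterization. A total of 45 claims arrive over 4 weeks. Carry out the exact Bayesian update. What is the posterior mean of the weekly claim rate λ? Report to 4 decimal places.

5.3690

With a Gamma(shape α, rate β) prior, the Poisson likelihood is conjugate: the posterior is Gamma(α + ΣXᵢ, β + n).
Posterior: Gamma(α+S, β+n) = Gamma(4.18+45, 5.16+4) = Gamma(49.18, 9.16).
Posterior mean = α/β = 49.18/9.16 = 5.3690.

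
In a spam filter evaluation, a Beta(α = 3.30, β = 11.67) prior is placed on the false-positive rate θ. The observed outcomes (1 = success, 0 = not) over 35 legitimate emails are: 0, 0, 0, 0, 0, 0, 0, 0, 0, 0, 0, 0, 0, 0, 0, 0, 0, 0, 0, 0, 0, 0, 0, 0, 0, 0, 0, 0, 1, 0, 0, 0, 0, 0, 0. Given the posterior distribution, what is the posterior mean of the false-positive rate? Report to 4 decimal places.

0.0861

The Beta prior is conjugate to a Binomial/Bernoulli likelihood; the update adds successes to α and failures to β.
Posterior: Beta(α+k, β+n−k) = Beta(3.30+1, 11.67+34) = Beta(4.30, 45.67).
Posterior mean = α/(α+β) = 4.30/49.97 = 0.0861.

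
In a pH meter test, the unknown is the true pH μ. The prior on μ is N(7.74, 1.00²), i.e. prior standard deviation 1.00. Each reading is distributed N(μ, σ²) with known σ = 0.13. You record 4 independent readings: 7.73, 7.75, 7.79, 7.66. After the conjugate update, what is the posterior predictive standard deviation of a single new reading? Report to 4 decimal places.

For Normal data with known variance σ², a Normal(μ₀, σ₀²) prior on μ is conjugate. Posterior precision = 1/σ₀² + n/σ²; posterior mean is the precision-weighted average of μ₀ and x̄.
σ₀² = 1.00² = 1, σ² = 0.13² = 0.0169; σ² + n·σ₀² = 0.0169 + 4·1 = 4.0169.
Posterior precision = 1/σ₀² + n/σ² = 1/1 + 4/0.0169 = (σ² + n·σ₀²)/(σ₀²σ²) = 4.0169/(1·0.0169); posterior variance σₙ² = σ₀²σ²/(σ² + n·σ₀²) = 1·0.0169/4.0169 = 0.004207.
Predictive variance for one new observation = σₙ² + σ² = 1·0.0169/4.0169 + 0.0169 = σ²·(σ₀² + 4.0169)/4.0169 = 0.0169·5.0169/4.0169 = 0.021107; SD = √(0.0169·5.0169/4.0169) = 0.1453.

0.1453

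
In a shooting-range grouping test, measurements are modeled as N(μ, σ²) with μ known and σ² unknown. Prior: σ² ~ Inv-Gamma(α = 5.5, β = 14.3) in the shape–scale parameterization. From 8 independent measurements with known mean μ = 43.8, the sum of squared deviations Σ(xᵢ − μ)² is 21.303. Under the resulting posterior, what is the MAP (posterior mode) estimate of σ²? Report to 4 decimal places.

With known mean μ and an Inverse-Gamma(α, β) prior on σ², the Normal likelihood is conjugate: posterior is Inv-Gamma(α + n/2, β + Σ(xᵢ−μ)²/2).
Posterior: Inv-Gamma(5.5 + 8/2, 14.3 + 21.303/2) = Inv-Gamma(9.50, 24.9515).
Mode = β/(α+1) = 24.9515/10.50 = 2.3763.

2.3763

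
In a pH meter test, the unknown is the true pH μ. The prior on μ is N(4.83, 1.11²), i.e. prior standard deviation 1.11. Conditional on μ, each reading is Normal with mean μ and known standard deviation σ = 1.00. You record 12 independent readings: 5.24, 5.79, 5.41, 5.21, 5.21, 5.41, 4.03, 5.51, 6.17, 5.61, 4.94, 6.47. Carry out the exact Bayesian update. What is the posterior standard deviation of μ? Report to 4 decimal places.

0.2794

For Normal data with known variance σ², a Normal(μ₀, σ₀²) prior on μ is conjugate. Posterior precision = 1/σ₀² + n/σ²; posterior mean is the precision-weighted average of μ₀ and x̄.
σ₀² = 1.11² = 1.2321, σ² = 1.00² = 1; σ² + n·σ₀² = 1 + 12·1.2321 = 15.7852.
Posterior precision = 1/σ₀² + n/σ² = 1/1.2321 + 12/1 = (σ² + n·σ₀²)/(σ₀²σ²) = 15.7852/(1.2321·1); posterior variance σₙ² = σ₀²σ²/(σ² + n·σ₀²) = 1.2321·1/15.7852 = 0.078054.
Posterior SD = √σₙ² = √(1.2321·1/15.7852) = 0.2794.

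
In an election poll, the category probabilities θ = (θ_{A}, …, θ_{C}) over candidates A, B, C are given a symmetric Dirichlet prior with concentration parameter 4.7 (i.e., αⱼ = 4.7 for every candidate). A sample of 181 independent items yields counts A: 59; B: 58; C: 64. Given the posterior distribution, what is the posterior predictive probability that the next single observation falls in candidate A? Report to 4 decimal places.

0.3265

The Dirichlet prior is conjugate to the Multinomial likelihood: each posterior αⱼ = prior αⱼ + observed count nⱼ.
Posterior concentration: (63.7, 62.7, 68.7), total = 195.1.
P(next = A | data) = α_{A}/Σα = 0.3265.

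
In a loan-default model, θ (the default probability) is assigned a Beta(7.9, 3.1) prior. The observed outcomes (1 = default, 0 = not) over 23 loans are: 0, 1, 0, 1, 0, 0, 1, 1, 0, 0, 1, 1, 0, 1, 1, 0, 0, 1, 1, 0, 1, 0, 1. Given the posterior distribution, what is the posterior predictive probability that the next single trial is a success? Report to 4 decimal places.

0.5853

The Beta prior is conjugate to a Binomial/Bernoulli likelihood; the update adds successes to α and failures to β.
Posterior: Beta(α+k, β+n−k) = Beta(7.9+12, 3.1+11) = Beta(19.9, 14.1).
For a single future Bernoulli trial, P(success | data) = α/(α+β) = 0.5853.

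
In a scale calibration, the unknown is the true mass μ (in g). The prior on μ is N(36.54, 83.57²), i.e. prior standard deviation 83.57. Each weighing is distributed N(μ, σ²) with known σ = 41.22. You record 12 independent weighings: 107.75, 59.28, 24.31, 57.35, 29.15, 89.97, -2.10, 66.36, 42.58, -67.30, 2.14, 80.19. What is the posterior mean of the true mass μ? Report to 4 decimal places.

40.7219

For Normal data with known variance σ², a Normal(μ₀, σ₀²) prior on μ is conjugate. Posterior precision = 1/σ₀² + n/σ²; posterior mean is the precision-weighted average of μ₀ and x̄.
Σxᵢ = 107.75 + 59.28 + 24.31 + 57.35 + 29.15 + 89.97 + (-2.10) + 66.36 + 42.58 + (-67.30) + 2.14 + 80.19 = 489.68, so n·x̄ = 489.68.
σ₀² = 83.57² = 6983.9449, σ² = 41.22² = 1699.0884; σ² + n·σ₀² = 1699.0884 + 12·6983.9449 = 85506.4272.
Posterior mean = (μ₀/σ₀² + n·x̄/σ²)/(1/σ₀² + n/σ²) = (σ²·μ₀ + σ₀²·n·x̄)/(σ² + n·σ₀²) = (1699.0884·36.54 + 6983.9449·489.68)/85506.4272 = 3481982.828768/85506.4272 = 40.7219.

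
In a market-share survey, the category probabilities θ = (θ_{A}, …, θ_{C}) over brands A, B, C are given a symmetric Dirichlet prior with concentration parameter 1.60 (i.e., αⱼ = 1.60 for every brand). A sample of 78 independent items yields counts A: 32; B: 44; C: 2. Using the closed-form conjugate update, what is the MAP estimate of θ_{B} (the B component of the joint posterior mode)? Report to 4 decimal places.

The Dirichlet prior is conjugate to the Multinomial likelihood: each posterior αⱼ = prior αⱼ + observed count nⱼ.
Posterior concentration: (33.60, 45.60, 3.60), total = 82.80.
Joint mode component: (α_{B}−1)/(Σα−K) = 44.60/79.80 = 0.5589.

0.5589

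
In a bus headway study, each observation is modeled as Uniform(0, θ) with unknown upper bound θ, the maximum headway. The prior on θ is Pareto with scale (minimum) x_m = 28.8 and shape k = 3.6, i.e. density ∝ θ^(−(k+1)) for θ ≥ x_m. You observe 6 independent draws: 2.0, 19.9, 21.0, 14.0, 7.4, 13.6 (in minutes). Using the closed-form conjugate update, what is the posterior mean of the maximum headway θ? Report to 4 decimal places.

32.1488

A Pareto(scale x_m, shape k) prior on the upper bound θ of Uniform(0, θ) is conjugate: posterior is Pareto(max(x_m, max xᵢ), k + n).
Sample maximum = 21.0; prior scale x_m = 28.8 → posterior scale = max = 28.8.
Posterior shape = 3.6 + 6 = 9.6.
E[θ|data] = k·x_m/(k−1) = 9.6·28.8/8.6 = 32.1488.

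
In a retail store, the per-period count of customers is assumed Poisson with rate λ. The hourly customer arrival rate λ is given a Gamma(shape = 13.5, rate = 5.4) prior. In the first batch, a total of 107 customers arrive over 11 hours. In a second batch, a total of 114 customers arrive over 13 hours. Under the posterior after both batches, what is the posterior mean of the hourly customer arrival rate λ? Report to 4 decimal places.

With a Gamma(shape α, rate β) prior, the Poisson likelihood is conjugate: the posterior is Gamma(α + ΣXᵢ, β + n).
After batch 1: Gamma(α+S, β+n) = Gamma(13.5+107, 5.4+11) = Gamma(120.5, 16.4).
After batch 2: Gamma(α+S, β+n) = Gamma(120.5+114, 16.4+13) = Gamma(234.5, 29.4).
Posterior mean = α/β = 234.5/29.4 = 7.9762.

7.9762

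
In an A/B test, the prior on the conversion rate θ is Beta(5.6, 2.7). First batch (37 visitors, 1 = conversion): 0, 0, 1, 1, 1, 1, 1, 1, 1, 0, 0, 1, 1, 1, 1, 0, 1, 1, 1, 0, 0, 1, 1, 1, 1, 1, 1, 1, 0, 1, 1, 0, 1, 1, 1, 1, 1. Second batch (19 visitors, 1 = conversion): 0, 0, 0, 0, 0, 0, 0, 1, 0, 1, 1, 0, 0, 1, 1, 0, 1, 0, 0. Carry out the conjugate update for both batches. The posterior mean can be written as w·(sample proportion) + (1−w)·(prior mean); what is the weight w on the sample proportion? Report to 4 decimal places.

The Beta prior is conjugate to a Binomial/Bernoulli likelihood; the update adds successes to α and failures to β.
Total number of visitors: n = 37 + 19 = 56.
Posterior mean = (α₀+k)/(α₀+β₀+n) = [n/(α₀+β₀+n)]·(k/n) + [(α₀+β₀)/(α₀+β₀+n)]·α₀/(α₀+β₀), so only n and the prior enter the weight.
The weight on the data is w = n/(α₀+β₀+n) = 56/(5.6+2.7+56) = 56/64.3 = 0.8709.

0.8709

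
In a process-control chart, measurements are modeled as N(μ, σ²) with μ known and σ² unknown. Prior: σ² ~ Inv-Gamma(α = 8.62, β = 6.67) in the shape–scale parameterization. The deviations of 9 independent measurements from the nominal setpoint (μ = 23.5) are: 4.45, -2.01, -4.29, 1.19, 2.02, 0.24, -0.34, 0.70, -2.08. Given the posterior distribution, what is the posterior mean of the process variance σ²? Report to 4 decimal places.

With known mean μ and an Inverse-Gamma(α, β) prior on σ², the Normal likelihood is conjugate: posterior is Inv-Gamma(α + n/2, β + Σ(xᵢ−μ)²/2).
Σ(xᵢ−μ)² = (4.45)² + (-2.01)² + (-4.29)² + (1.19)² + (2.02)² + (0.24)² + (-0.34)² + (0.70)² + (-2.08)² = 52.7328.
Posterior: Inv-Gamma(8.62 + 9/2, 6.67 + 52.7328/2) = Inv-Gamma(13.12, 33.03640).
E[σ²|data] = β/(α−1) = 33.03640/12.12 = 2.7258.

2.7258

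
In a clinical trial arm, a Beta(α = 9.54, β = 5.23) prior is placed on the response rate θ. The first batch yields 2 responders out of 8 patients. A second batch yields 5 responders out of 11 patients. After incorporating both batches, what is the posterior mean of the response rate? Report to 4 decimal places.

The Beta prior is conjugate to a Binomial/Bernoulli likelihood; the update adds successes to α and failures to β.
After batch 1: Beta(9.54+2, 5.23+6) = Beta(11.54, 11.23).
After batch 2: Beta(11.54+5, 11.23+6) = Beta(16.54, 17.23).
Posterior mean = α/(α+β) = 16.54/33.77 = 0.4898.

0.4898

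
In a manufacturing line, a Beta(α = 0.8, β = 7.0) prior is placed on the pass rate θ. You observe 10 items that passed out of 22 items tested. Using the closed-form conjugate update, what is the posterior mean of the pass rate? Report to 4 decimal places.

0.3624

The Beta prior is conjugate to a Binomial/Bernoulli likelihood; the update adds successes to α and failures to β.
Posterior: Beta(α+k, β+n−k) = Beta(0.8+10, 7.0+12) = Beta(10.8, 19.0).
Posterior mean = α/(α+β) = 10.8/29.8 = 0.3624.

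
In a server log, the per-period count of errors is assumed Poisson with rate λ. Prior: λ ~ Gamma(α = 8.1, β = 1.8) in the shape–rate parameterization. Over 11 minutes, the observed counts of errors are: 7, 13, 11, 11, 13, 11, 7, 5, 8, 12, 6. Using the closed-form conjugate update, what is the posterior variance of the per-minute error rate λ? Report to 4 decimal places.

With a Gamma(shape α, rate β) prior, the Poisson likelihood is conjugate: the posterior is Gamma(α + ΣXᵢ, β + n).
Sum of counts S = 104 over n = 11 minutes.
Posterior: Gamma(α+S, β+n) = Gamma(8.1+104, 1.8+11) = Gamma(112.1, 12.8).
Var = α/β² = 112.1/12.8² = 0.6842.

0.6842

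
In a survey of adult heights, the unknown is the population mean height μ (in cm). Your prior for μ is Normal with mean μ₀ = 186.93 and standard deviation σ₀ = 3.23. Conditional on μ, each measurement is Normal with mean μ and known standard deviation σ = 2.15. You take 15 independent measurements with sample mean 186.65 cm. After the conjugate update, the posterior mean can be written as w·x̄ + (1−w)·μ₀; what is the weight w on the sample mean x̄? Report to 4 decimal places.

0.9713

For Normal data with known variance σ², a Normal(μ₀, σ₀²) prior on μ is conjugate. Posterior precision = 1/σ₀² + n/σ²; posterior mean is the precision-weighted average of μ₀ and x̄.
σ₀² = 3.23² = 10.4329, σ² = 2.15² = 4.6225. Prior precision 1/σ₀² = 1/10.4329; data precision n/σ² = 15/4.6225.
w = (n/σ²)/(1/σ₀² + n/σ²) = n·σ₀²/(σ² + n·σ₀²) = 15·10.4329/(4.6225 + 15·10.4329) = 156.4935/161.116 = 0.9713.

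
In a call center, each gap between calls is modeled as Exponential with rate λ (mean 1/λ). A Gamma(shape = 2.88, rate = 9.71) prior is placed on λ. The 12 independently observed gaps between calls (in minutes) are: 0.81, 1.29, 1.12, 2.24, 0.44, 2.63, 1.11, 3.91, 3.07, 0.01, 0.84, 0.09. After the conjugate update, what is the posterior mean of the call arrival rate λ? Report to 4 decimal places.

With a Gamma(shape α, rate β) prior on the exponential rate λ, the posterior after n observations with total T = Σxᵢ is Gamma(α+n, β+T).
Sum of observations T = 17.56 minutes; n = 12.
Posterior: Gamma(2.88+12, 9.71+17.56) = Gamma(14.88, 27.27).
Posterior mean of λ = α/β = 14.88/27.27 = 0.5457.

0.5457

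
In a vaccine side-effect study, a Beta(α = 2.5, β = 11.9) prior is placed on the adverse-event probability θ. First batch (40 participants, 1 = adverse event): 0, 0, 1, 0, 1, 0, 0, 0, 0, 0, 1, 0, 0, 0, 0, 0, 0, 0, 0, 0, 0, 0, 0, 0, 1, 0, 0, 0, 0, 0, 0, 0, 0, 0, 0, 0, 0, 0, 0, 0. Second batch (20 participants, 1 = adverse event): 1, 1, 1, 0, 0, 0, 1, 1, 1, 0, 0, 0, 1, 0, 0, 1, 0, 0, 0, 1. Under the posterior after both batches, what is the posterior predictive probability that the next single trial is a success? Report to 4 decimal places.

0.2083

The Beta prior is conjugate to a Binomial/Bernoulli likelihood; the update adds successes to α and failures to β.
After batch 1: Beta(2.5+4, 11.9+36) = Beta(6.5, 47.9).
After batch 2: Beta(6.5+9, 47.9+11) = Beta(15.5, 58.9).
For a single future Bernoulli trial, P(success | data) = α/(α+β) = 0.2083.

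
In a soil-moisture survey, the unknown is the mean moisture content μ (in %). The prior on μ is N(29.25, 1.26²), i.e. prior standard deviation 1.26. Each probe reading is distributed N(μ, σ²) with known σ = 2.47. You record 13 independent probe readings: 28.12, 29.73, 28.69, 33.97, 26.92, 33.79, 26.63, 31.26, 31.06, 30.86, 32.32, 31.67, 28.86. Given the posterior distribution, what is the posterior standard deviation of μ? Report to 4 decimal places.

For Normal data with known variance σ², a Normal(μ₀, σ₀²) prior on μ is conjugate. Posterior precision = 1/σ₀² + n/σ²; posterior mean is the precision-weighted average of μ₀ and x̄.
σ₀² = 1.26² = 1.5876, σ² = 2.47² = 6.1009; σ² + n·σ₀² = 6.1009 + 13·1.5876 = 26.7397.
Posterior precision = 1/σ₀² + n/σ² = 1/1.5876 + 13/6.1009 = (σ² + n·σ₀²)/(σ₀²σ²) = 26.7397/(1.5876·6.1009); posterior variance σₙ² = σ₀²σ²/(σ² + n·σ₀²) = 1.5876·6.1009/26.7397 = 0.362225.
Posterior SD = √σₙ² = √(1.5876·6.1009/26.7397) = 0.6019.

0.6019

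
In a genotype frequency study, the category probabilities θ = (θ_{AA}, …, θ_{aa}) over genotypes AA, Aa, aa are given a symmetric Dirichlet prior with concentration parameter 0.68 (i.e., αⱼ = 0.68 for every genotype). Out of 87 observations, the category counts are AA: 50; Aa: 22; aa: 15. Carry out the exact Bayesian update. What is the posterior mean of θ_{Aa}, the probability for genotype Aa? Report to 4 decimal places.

The Dirichlet prior is conjugate to the Multinomial likelihood: each posterior αⱼ = prior αⱼ + observed count nⱼ.
Posterior concentration: (50.68, 22.68, 15.68), total = 89.04.
E[θ_{Aa}|data] = α_{Aa}/Σα = 22.68/89.04 = 0.2547.

0.2547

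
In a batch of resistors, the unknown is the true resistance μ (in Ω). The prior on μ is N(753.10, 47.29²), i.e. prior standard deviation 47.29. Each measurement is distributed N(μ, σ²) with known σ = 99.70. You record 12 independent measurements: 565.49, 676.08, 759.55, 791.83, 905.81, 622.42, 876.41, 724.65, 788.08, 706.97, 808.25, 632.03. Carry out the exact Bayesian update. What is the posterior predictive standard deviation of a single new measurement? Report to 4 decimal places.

For Normal data with known variance σ², a Normal(μ₀, σ₀²) prior on μ is conjugate. Posterior precision = 1/σ₀² + n/σ²; posterior mean is the precision-weighted average of μ₀ and x̄.
σ₀² = 47.29² = 2236.3441, σ² = 99.70² = 9940.09; σ² + n·σ₀² = 9940.09 + 12·2236.3441 = 36776.2192.
Posterior precision = 1/σ₀² + n/σ² = 1/2236.3441 + 12/9940.09 = (σ² + n·σ₀²)/(σ₀²σ²) = 36776.2192/(2236.3441·9940.09); posterior variance σₙ² = σ₀²σ²/(σ² + n·σ₀²) = 2236.3441·9940.09/36776.2192 = 604.452065.
Predictive variance for one new observation = σₙ² + σ² = 2236.3441·9940.09/36776.2192 + 9940.09 = σ²·(σ₀² + 36776.2192)/36776.2192 = 9940.09·39012.5633/36776.2192 = 10544.542065; SD = √(9940.09·39012.5633/36776.2192) = 102.6866.

102.6866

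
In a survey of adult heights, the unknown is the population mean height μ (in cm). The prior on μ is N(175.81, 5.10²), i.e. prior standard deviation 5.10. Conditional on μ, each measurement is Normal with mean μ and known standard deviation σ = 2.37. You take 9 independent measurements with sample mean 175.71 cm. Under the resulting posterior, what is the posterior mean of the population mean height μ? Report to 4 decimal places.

175.7123

For Normal data with known variance σ², a Normal(μ₀, σ₀²) prior on μ is conjugate. Posterior precision = 1/σ₀² + n/σ²; posterior mean is the precision-weighted average of μ₀ and x̄.
n·x̄ = 9·175.71 = 1581.39.
σ₀² = 5.10² = 26.01, σ² = 2.37² = 5.6169; σ² + n·σ₀² = 5.6169 + 9·26.01 = 239.7069.
Posterior mean = (μ₀/σ₀² + n·x̄/σ²)/(1/σ₀² + n/σ²) = (σ²·μ₀ + σ₀²·n·x̄)/(σ² + n·σ₀²) = (5.6169·175.81 + 26.01·1581.39)/239.7069 = 42119.461089/239.7069 = 175.7123.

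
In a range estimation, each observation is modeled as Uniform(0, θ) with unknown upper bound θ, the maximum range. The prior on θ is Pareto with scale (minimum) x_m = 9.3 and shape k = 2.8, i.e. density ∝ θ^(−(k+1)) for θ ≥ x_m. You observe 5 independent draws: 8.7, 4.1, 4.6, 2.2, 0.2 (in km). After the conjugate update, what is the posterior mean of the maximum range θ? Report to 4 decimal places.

10.6676

A Pareto(scale x_m, shape k) prior on the upper bound θ of Uniform(0, θ) is conjugate: posterior is Pareto(max(x_m, max xᵢ), k + n).
Sample maximum = 8.7; prior scale x_m = 9.3 → posterior scale = max = 9.3.
Posterior shape = 2.8 + 5 = 7.8.
E[θ|data] = k·x_m/(k−1) = 7.8·9.3/6.8 = 10.6676.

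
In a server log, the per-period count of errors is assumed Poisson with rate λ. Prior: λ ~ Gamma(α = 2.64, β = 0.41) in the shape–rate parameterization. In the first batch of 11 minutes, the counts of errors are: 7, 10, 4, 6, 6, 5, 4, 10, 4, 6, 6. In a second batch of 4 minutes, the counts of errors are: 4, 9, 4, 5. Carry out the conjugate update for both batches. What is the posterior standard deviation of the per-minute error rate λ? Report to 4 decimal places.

0.6246

With a Gamma(shape α, rate β) prior, the Poisson likelihood is conjugate: the posterior is Gamma(α + ΣXᵢ, β + n).
Batch 1: sum of counts S = 68 over n = 11 minutes.
After batch 1: Gamma(α+S, β+n) = Gamma(2.64+68, 0.41+11) = Gamma(70.64, 11.41).
Batch 2: sum of counts S = 22 over n = 4 minutes.
After batch 2: Gamma(α+S, β+n) = Gamma(70.64+22, 11.41+4) = Gamma(92.64, 15.41).
SD = √α/β = √92.64/15.41 = 0.6246.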